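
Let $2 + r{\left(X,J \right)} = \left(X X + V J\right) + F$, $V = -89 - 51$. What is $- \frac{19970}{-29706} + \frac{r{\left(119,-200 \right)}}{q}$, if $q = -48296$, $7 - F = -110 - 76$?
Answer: $- \frac{18352337}{89667561} \approx -0.20467$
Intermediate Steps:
$V = -140$ ($V = -89 - 51 = -140$)
$F = 193$ ($F = 7 - \left(-110 - 76\right) = 7 - -186 = 7 + 186 = 193$)
$r{\left(X,J \right)} = 191 + X^{2} - 140 J$ ($r{\left(X,J \right)} = -2 - \left(-193 + 140 J - X X\right) = -2 - \left(-193 - X^{2} + 140 J\right) = -2 + \left(193 + X^{2} - 140 J\right) = 191 + X^{2} - 140 J$)
$- \frac{19970}{-29706} + \frac{r{\left(119,-200 \right)}}{q} = - \frac{19970}{-29706} + \frac{191 + 119^{2} - -28000}{-48296} = \left(-19970\right) \left(- \frac{1}{29706}\right) + \left(191 + 14161 + 28000\right) \left(- \frac{1}{48296}\right) = \frac{9985}{14853} + 42352 \left(- \frac{1}{48296}\right) = \frac{9985}{14853} - \frac{5294}{6037} = - \frac{18352337}{89667561}$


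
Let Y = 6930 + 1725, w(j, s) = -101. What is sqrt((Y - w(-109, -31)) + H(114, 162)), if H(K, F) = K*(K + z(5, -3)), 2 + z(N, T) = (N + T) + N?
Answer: sqrt(22322) ≈ 149.41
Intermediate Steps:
Y = 8655
z(N, T) = -2 + T + 2*N (z(N, T) = -2 + ((N + T) + N) = -2 + (T + 2*N) = -2 + T + 2*N)
H(K, F) = K*(5 + K) (H(K, F) = K*(K + (-2 - 3 + 2*5)) = K*(K + (-2 - 3 + 10)) = K*(K + 5) = K*(5 + K))
sqrt((Y - w(-109, -31)) + H(114, 162)) = sqrt((8655 - 1*(-101)) + 114*(5 + 114)) = sqrt((8655 + 101) + 114*119) = sqrt(8756 + 13566) = sqrt(22322)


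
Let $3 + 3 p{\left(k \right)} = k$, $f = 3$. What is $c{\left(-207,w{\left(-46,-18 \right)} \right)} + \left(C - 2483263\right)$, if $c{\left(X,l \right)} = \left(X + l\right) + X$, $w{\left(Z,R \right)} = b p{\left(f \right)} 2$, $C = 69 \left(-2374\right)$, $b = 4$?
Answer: $-2647483$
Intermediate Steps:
$p{\left(k \right)} = -1 + \frac{k}{3}$
$C = -163806$
$w{\left(Z,R \right)} = 0$ ($w{\left(Z,R \right)} = 4 \left(-1 + \frac{1}{3} \cdot 3\right) 2 = 4 \left(-1 + 1\right) 2 = 4 \cdot 0 \cdot 2 = 0 \cdot 2 = 0$)
$c{\left(X,l \right)} = l + 2 X$
$c{\left(-207,w{\left(-46,-18 \right)} \right)} + \left(C - 2483263\right) = \left(0 + 2 \left(-207\right)\right) - 2647069 = \left(0 - 414\right) - 2647069 = -414 - 2647069 = -2647483$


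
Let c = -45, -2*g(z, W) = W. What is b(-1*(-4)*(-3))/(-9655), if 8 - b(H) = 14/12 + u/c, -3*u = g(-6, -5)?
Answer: -184/260685 ≈ -0.00070583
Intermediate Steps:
g(z, W) = -W/2
u = -⅚ (u = -(-1)*(-5)/6 = -⅓*5/2 = -⅚ ≈ -0.83333)
b(H) = 184/27 (b(H) = 8 - (14/12 - ⅚/(-45)) = 8 - (14*(1/12) - ⅚*(-1/45)) = 8 - (7/6 + 1/54) = 8 - 1*32/27 = 8 - 32/27 = 184/27)
b(-1*(-4)*(-3))/(-9655) = (184/27)/(-9655) = (184/27)*(-1/9655) = -184/260685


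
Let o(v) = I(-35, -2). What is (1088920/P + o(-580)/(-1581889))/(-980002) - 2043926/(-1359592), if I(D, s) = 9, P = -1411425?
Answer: 13153679397452041759489/8749645493143105963620 ≈ 1.5033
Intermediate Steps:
o(v) = 9
(1088920/P + o(-580)/(-1581889))/(-980002) - 2043926/(-1359592) = (1088920/(-1411425) + 9/(-1581889))/(-980002) - 2043926/(-1359592) = (1088920*(-1/1411425) + 9*(-1/1581889))*(-1/980002) - 2043926*(-1/1359592) = (-217784/282285 - 9/1581889)*(-1/980002) + 1021963/679796 = -344512654541/446543536365*(-1/980002) + 1021963/679796 = 344512654541/437613558724772730 + 1021963/679796 = 13153679397452041759489/8749645493143105963620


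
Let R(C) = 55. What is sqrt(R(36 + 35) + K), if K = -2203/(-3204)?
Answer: sqrt(15879647)/534 ≈ 7.4624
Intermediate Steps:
K = 2203/3204 (K = -2203*(-1/3204) = 2203/3204 ≈ 0.68758)
sqrt(R(36 + 35) + K) = sqrt(55 + 2203/3204) = sqrt(178423/3204) = sqrt(15879647)/534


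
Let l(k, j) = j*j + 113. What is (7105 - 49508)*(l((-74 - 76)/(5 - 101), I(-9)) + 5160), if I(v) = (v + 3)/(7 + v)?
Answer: -223972646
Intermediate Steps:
I(v) = (3 + v)/(7 + v)
l(k, j) = 113 + j² (l(k, j) = j² + 113 = 113 + j²)
(7105 - 49508)*(l((-74 - 76)/(5 - 101), I(-9)) + 5160) = (7105 - 49508)*((113 + ((3 - 9)/(7 - 9))²) + 5160) = -42403*((113 + (-6/(-2))²) + 5160) = -42403*((113 + (-½*(-6))²) + 5160) = -42403*((113 + 3²) + 5160) = -42403*((113 + 9) + 5160) = -42403*(122 + 5160) = -42403*5282 = -223972646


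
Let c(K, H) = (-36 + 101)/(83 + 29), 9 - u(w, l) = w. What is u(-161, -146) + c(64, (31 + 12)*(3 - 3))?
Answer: 19105/112 ≈ 170.58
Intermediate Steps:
u(w, l) = 9 - w
c(K, H) = 65/112
u(-161, -146) + c(64, (31 + 12)*(3 - 3)) = (9 - 1*(-161)) + 65/112 = (9 + 161) + 65/112 = 170 + 65/112 = 19105/112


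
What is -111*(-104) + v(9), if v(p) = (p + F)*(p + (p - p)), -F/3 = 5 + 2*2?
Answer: 11382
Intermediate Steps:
F = -27 (F = -3*(5 + 2*2) = -3*(5 + 4) = -3*9 = -27)
v(p) = p*(-27 + p) (v(p) = (p - 27)*(p + (p - p)) = (-27 + p)*(p + 0) = (-27 + p)*p = p*(-27 + p))
-111*(-104) + v(9) = -111*(-104) + 9*(-27 + 9) = 11544 + 9*(-18) = 11544 - 162 = 11382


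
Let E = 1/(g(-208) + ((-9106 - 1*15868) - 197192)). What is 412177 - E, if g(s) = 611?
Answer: 91319875236/221555 ≈ 4.1218e+5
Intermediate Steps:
E = -1/221555 (E = 1/(611 + ((-9106 - 1*15868) - 197192)) = 1/(611 + ((-9106 - 15868) - 197192)) = 1/(611 + (-24974 - 197192)) = 1/(611 - 222166) = 1/(-221555) = -1/221555 ≈ -4.5136e-6)
412177 - E = 412177 - 1*(-1/221555) = 412177 + 1/221555 = 91319875236/221555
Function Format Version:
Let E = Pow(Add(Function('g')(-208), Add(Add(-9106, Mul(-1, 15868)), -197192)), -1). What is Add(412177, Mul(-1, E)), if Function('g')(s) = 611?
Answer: Rational(91319875236, 221555) ≈ 4.1218e+5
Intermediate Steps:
E = Rational(-1, 221555) (E = Pow(Add(611, Add(Add(-9106, Mul(-1, 15868)), -197192)), -1) = Pow(Add(611, Add(Add(-9106, -15868), -197192)), -1) = Pow(Add(611, Add(-24974, -197192)), -1) = Pow(Add(611, -222166), -1) = Pow(-221555, -1) = Rational(-1, 221555) ≈ -4.5136e-6)
Add(412177, Mul(-1, E)) = Add(412177, Mul(-1, Rational(-1, 221555))) = Add(412177, Rational(1, 221555)) = Rational(91319875236, 221555)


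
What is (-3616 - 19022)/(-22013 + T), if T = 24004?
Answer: -2058/181 ≈ -11.370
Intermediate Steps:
(-3616 - 19022)/(-22013 + T) = (-3616 - 19022)/(-22013 + 24004) = -22638/1991 = -22638*1/1991 = -2058/181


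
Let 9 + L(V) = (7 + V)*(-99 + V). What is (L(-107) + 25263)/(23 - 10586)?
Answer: -45854/10563 ≈ -4.3410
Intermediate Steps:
L(V) = -9 + (-99 + V)*(7 + V) (L(V) = -9 + (7 + V)*(-99 + V) = -9 + (-99 + V)*(7 + V))
(L(-107) + 25263)/(23 - 10586) = ((-702 + (-107)² - 92*(-107)) + 25263)/(23 - 10586) = ((-702 + 11449 + 9844) + 25263)/(-10563) = (20591 + 25263)*(-1/10563) = 45854*(-1/10563) = -45854/10563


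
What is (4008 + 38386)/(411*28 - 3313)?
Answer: 3854/745 ≈ 5.1732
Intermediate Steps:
(4008 + 38386)/(411*28 - 3313) = 42394/(11508 - 3313) = 42394/8195 = 42394*(1/8195) = 3854/745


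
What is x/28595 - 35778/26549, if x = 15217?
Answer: -619075777/759168655 ≈ -0.81546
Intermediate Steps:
x/28595 - 35778/26549 = 15217/28595 - 35778/26549 = -619075777/759168655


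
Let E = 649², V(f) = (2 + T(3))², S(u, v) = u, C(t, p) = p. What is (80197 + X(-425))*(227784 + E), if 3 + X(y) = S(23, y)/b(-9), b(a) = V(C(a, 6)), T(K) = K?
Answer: 260226500781/5 ≈ 5.2045e+10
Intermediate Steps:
V(f) = 25 (V(f) = (2 + 3)² = 5² = 25)
E = 421201
b(a) = 25
X(y) = -52/25 (X(y) = -3 + 23/25 = -52/25)
(80197 + X(-425))*(227784 + E) = (80197 - 52/25)*(227784 + 421201) = (2004873/25)*648985 = 260226500781/5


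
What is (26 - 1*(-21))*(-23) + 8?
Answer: -1073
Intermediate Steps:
(26 - 1*(-21))*(-23) + 8 = (26 + 21)*(-23) + 8 = 47*(-23) + 8 = -1081 + 8 = -1073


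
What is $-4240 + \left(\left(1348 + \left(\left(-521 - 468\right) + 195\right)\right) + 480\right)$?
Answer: $-3206$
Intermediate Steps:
$-4240 + \left(\left(1348 + \left(\left(-521 - 468\right) + 195\right)\right) + 480\right) = -4240 + \left(\left(1348 + \left(-989 + 195\right)\right) + 480\right) = -4240 + \left(\left(1348 - 794\right) + 480\right) = -4240 + \left(554 + 480\right) = -4240 + 1034 = -3206$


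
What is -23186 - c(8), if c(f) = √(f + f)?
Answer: -23190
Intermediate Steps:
c(f) = √2*√f (c(f) = √(2*f) = √2*√f)
-23186 - c(8) = -23186 - √2*√8 = -23186 - √2*2*√2 = -23186 - 1*4 = -23186 - 4 = -23190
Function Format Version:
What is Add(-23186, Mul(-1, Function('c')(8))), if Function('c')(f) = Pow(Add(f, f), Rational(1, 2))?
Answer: -23190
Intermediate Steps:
Function('c')(f) = Mul(Pow(2, Rational(1, 2)), Pow(f, Rational(1, 2))) (Function('c')(f) = Pow(Mul(2, f), Rational(1, 2)) = Mul(Pow(2, Rational(1, 2)), Pow(f, Rational(1, 2))))
Add(-23186, Mul(-1, Function('c')(8))) = Add(-23186, Mul(-1, Mul(Pow(2, Rational(1, 2)), Pow(8, Rational(1, 2))))) = Add(-23186, Mul(-1, Mul(Pow(2, Rational(1, 2)), Mul(2, Pow(2, Rational(1, 2)))))) = Add(-23186, Mul(-1, 4)) = Add(-23186, -4) = -23190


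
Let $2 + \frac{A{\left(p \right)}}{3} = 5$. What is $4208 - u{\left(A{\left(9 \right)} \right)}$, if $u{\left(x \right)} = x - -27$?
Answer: $4172$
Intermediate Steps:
$A{\left(p \right)} = 9$ ($A{\left(p \right)} = -6 + 3 \cdot 5 = -6 + 15 = 9$)
$u{\left(x \right)} = 27 + x$ ($u{\left(x \right)} = x + 27 = 27 + x$)
$4208 - u{\left(A{\left(9 \right)} \right)} = 4208 - \left(27 + 9\right) = 4208 - 36 = 4172$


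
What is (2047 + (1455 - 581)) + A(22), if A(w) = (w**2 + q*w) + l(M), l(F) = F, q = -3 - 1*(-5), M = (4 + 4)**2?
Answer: 3513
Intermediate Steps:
M = 64 (M = 8**2 = 64)
q = 2 (q = -3 + 5 = 2)
A(w) = 64 + w**2 + 2*w (A(w) = (w**2 + 2*w) + 64 = 64 + w**2 + 2*w)
(2047 + (1455 - 581)) + A(22) = (2047 + (1455 - 581)) + (64 + 22**2 + 2*22) = (2047 + 874) + (64 + 484 + 44) = 2921 + 592 = 3513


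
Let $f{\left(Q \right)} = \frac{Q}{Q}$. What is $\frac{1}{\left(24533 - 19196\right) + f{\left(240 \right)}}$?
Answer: $\frac{1}{5338} \approx 0.00018734$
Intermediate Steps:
$f{\left(Q \right)} = 1$
$\frac{1}{\left(24533 - 19196\right) + f{\left(240 \right)}} = \frac{1}{\left(24533 - 19196\right) + 1} = \frac{1}{5337 + 1} = \frac{1}{5338}$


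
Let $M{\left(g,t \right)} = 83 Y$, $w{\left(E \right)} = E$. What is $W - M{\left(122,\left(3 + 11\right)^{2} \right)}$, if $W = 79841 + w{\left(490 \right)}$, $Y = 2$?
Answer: $80165$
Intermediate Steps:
$M{\left(g,t \right)} = 166$ ($M{\left(g,t \right)} = 83 \cdot 2 = 166$)
$W = 80331$ ($W = 79841 + 490 = 80331$)
$W - M{\left(122,\left(3 + 11\right)^{2} \right)} = 80331 - 166 = 80165$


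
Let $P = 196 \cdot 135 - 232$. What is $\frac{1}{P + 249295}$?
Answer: $\frac{1}{275523} \approx 3.6295 \cdot 10^{-6}$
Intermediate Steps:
$P = 26228$ ($P = 26460 - 232 = 26228$)
$\frac{1}{P + 249295} = \frac{1}{26228 + 249295} = \frac{1}{275523}$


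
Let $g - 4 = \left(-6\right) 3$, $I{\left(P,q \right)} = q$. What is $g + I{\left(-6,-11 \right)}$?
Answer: $-25$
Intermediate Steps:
$g = -14$ ($g = 4 - 18 = -14$)
$g + I{\left(-6,-11 \right)} = -14 - 11 = -25$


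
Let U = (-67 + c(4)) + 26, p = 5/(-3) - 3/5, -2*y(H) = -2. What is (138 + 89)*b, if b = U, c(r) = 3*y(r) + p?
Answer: -137108/15 ≈ -9140.5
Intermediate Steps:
y(H) = 1 (y(H) = -½*(-2) = 1)
p = -34/15 (p = 5*(-⅓) - 3*⅕ = -5/3 - ⅗ = -34/15 ≈ -2.2667)
c(r) = 11/15 (c(r) = 3*1 - 34/15 = 3 - 34/15 = 11/15)
U = -604/15 (U = (-67 + 11/15) + 26 = -994/15 + 26 = -604/15 ≈ -40.267)
b = -604/15 ≈ -40.267
(138 + 89)*b = (138 + 89)*(-604/15) = 227*(-604/15) = -137108/15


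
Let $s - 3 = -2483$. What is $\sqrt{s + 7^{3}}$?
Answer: $i \sqrt{2137} \approx 46.228 i$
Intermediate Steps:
$s = -2480$ ($s = 3 - 2483 = -2480$)
$\sqrt{s + 7^{3}} = \sqrt{-2480 + 7^{3}} = \sqrt{-2480 + 343} = \sqrt{-2137} = i \sqrt{2137}$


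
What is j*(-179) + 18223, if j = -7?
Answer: 19476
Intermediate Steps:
j*(-179) + 18223 = -7*(-179) + 18223 = 1253 + 18223 = 19476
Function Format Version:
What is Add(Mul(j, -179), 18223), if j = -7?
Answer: 19476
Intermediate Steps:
Add(Mul(j, -179), 18223) = Add(Mul(-7, -179), 18223) = Add(1253, 18223) = 19476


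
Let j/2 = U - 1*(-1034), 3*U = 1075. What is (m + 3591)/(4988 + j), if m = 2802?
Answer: 19179/23318 ≈ 0.82250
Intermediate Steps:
U = 1075/3 (U = (1/3)*1075 = 1075/3 ≈ 358.33)
j = 8354/3 (j = 2*(1075/3 - 1*(-1034)) = 2*(1075/3 + 1034) = 2*(4177/3) = 8354/3 ≈ 2784.7)
(m + 3591)/(4988 + j) = (2802 + 3591)/(4988 + 8354/3) = 6393/(23318/3) = 6393*(3/23318) = 19179/23318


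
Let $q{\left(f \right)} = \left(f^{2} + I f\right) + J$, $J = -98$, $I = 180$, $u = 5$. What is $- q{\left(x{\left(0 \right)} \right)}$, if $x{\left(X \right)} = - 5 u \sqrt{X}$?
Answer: $98$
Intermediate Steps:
$x{\left(X \right)} = - 25 \sqrt{X}$ ($x{\left(X \right)} = - 5 \cdot 5 \sqrt{X} = - 25 \sqrt{X}$)
$q{\left(f \right)} = -98 + f^{2} + 180 f$ ($q{\left(f \right)} = \left(f^{2} + 180 f\right) - 98 = -98 + f^{2} + 180 f$)
$- q{\left(x{\left(0 \right)} \right)} = - (-98 + \left(- 25 \sqrt{0}\right)^{2} + 180 \left(- 25 \sqrt{0}\right)) = - (-98 + \left(\left(-25\right) 0\right)^{2} + 180 \left(\left(-25\right) 0\right)) = - (-98 + 0^{2} + 180 \cdot 0) = - (-98 + 0 + 0) = \left(-1\right) \left(-98\right) = 98$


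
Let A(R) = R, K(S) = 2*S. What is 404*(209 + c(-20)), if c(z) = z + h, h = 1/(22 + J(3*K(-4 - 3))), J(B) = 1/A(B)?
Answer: 70493556/923 ≈ 76374.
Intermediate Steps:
J(B) = 1/B
h = 42/923 (h = 1/(22 + 1/(3*(2*(-4 - 3)))) = 1/(22 + 1/(3*(2*(-7)))) = 1/(22 + 1/(3*(-14))) = 1/(22 + 1/(-42)) = 1/(22 - 1/42) = 1/(923/42) = 42/923 ≈ 0.045504)
c(z) = 42/923 + z (c(z) = z + 42/923 = 42/923 + z)
404*(209 + c(-20)) = 404*(209 + (42/923 - 20)) = 404*(209 - 18418/923) = 404*(174489/923) = 70493556/923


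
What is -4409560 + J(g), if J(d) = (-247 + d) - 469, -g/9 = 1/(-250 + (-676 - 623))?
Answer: -6831517515/1549 ≈ -4.4103e+6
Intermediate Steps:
g = 9/1549 (g = -9/(-250 + (-676 - 623)) = -9/(-250 - 1299) = -9/(-1549) = -9*(-1/1549) = 9/1549 ≈ 0.0058102)
J(d) = -716 + d
-4409560 + J(g) = -4409560 + (-716 + 9/1549) = -4409560 - 1109075/1549 = -6831517515/1549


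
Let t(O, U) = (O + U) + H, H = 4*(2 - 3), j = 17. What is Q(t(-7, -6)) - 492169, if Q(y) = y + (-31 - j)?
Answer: -492234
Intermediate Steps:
H = -4 (H = 4*(-1) = -4)
t(O, U) = -4 + O + U (t(O, U) = (O + U) - 4 = -4 + O + U)
Q(y) = -48 + y (Q(y) = y + (-31 - 1*17) = y + (-31 - 17) = y - 48 = -48 + y)
Q(t(-7, -6)) - 492169 = (-48 + (-4 - 7 - 6)) - 492169 = (-48 - 17) - 492169 = -65 - 492169 = -492234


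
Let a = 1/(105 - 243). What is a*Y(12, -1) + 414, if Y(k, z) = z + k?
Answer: 57121/138 ≈ 413.92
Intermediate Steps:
Y(k, z) = k + z
a = -1/138 (a = 1/(-138) = -1/138 ≈ -0.0072464)
a*Y(12, -1) + 414 = -(12 - 1)/138 + 414 = -1/138*11 + 414 = -11/138 + 414 = 57121/138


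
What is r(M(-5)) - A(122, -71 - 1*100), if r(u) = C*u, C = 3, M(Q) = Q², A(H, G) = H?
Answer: -47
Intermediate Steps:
r(u) = 3*u
r(M(-5)) - A(122, -71 - 1*100) = 3*(-5)² - 1*122 = 3*25 - 122 = 75 - 122 = -47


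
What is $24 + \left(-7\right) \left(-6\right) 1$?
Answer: $66$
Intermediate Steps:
$24 + \left(-7\right) \left(-6\right) 1 = 24 + 42 \cdot 1 = 24 + 42 = 66$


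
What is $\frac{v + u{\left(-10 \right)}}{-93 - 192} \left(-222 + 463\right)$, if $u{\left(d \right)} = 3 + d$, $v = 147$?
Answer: $- \frac{6748}{57} \approx -118.39$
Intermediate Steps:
$\frac{v + u{\left(-10 \right)}}{-93 - 192} \left(-222 + 463\right) = \frac{147 + \left(3 - 10\right)}{-93 - 192} \left(-222 + 463\right) = \frac{147 - 7}{-285} \cdot 241 = 140 \left(- \frac{1}{285}\right) 241 = \left(- \frac{28}{57}\right) 241 = - \frac{6748}{57}$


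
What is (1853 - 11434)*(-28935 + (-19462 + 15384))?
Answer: 316297553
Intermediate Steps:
(1853 - 11434)*(-28935 + (-19462 + 15384)) = -9581*(-28935 - 4078) = -9581*(-33013) = 316297553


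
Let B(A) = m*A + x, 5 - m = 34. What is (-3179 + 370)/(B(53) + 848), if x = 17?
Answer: 2809/672 ≈ 4.1801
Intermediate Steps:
m = -29 (m = 5 - 1*34 = 5 - 34 = -29)
B(A) = 17 - 29*A (B(A) = -29*A + 17 = 17 - 29*A)
(-3179 + 370)/(B(53) + 848) = (-3179 + 370)/((17 - 29*53) + 848) = -2809/((17 - 1537) + 848) = -2809/(-1520 + 848) = -2809/(-672) = -2809*(-1/672) = 2809/672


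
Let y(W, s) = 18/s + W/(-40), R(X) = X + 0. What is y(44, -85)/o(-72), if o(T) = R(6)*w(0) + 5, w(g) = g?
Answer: -223/850 ≈ -0.26235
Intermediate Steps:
R(X) = X
o(T) = 5 (o(T) = 6*0 + 5 = 0 + 5 = 5)
y(W, s) = 18/s - W/40 (y(W, s) = 18/s + W*(-1/40) = 18/s - W/40)
y(44, -85)/o(-72) = (18/(-85) - 1/40*44)/5 = (18*(-1/85) - 11/10)*(⅕) = (-18/85 - 11/10)*(⅕) = -223/170*⅕ = -223/850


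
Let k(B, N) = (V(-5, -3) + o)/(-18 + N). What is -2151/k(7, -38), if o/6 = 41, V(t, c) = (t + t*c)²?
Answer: 60228/173 ≈ 348.14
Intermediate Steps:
V(t, c) = (t + c*t)²
o = 246 (o = 6*41 = 246)
k(B, N) = 346/(-18 + N) (k(B, N) = ((-5)²*(1 - 3)² + 246)/(-18 + N) = (25*(-2)² + 246)/(-18 + N) = (25*4 + 246)/(-18 + N) = (100 + 246)/(-18 + N) = 346/(-18 + N))
-2151/k(7, -38) = -2151/(346/(-18 - 38)) = -2151/(346/(-56)) = -2151/(346*(-1/56)) = -2151/(-173/28) = -2151*(-28/173) = 60228/173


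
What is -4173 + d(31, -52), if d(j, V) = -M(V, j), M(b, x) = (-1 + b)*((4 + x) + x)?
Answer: -675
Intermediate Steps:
M(b, x) = (-1 + b)*(4 + 2*x)
d(j, V) = 4 - 4*V + 2*j - 2*V*j (d(j, V) = -(-4 - 2*j + 4*V + 2*V*j) = 4 - 4*V + 2*j - 2*V*j)
-4173 + d(31, -52) = -4173 + (4 - 4*(-52) + 2*31 - 2*(-52)*31) = -4173 + (4 + 208 + 62 + 3224) = -4173 + 3498 = -675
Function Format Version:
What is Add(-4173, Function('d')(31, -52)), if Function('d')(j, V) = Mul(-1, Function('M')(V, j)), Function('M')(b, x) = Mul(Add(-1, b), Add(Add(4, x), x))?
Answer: -675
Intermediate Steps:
Function('M')(b, x) = Mul(Add(-1, b), Add(4, Mul(2, x)))
Function('d')(j, V) = Add(4, Mul(-4, V), Mul(2, j), Mul(-2, V, j)) (Function('d')(j, V) = Mul(-1, Add(-4, Mul(-2, j), Mul(4, V), Mul(2, V, j))) = Add(4, Mul(-4, V), Mul(2, j), Mul(-2, V, j)))
Add(-4173, Function('d')(31, -52)) = Add(-4173, Add(4, Mul(-4, -52), Mul(2, 31), Mul(-2, -52, 31))) = Add(-4173, Add(4, 208, 62, 3224)) = Add(-4173, 3498) = -675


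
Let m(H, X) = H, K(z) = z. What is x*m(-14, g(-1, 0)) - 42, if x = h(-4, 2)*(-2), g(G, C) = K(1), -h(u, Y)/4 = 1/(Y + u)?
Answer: 14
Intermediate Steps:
h(u, Y) = -4/(Y + u)
g(G, C) = 1
x = -4 (x = -4/(2 - 4)*(-2) = -4/(-2)*(-2) = -4*(-1/2)*(-2) = 2*(-2) = -4)
x*m(-14, g(-1, 0)) - 42 = -4*(-14) - 42 = 56 - 42 = 14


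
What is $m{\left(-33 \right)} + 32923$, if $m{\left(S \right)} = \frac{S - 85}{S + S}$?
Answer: $\frac{1086518}{33} \approx 32925.0$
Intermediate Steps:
$m{\left(S \right)} = \frac{-85 + S}{2 S}$
$m{\left(-33 \right)} + 32923 = \frac{-85 - 33}{2 \left(-33\right)} + 32923 = \frac{1}{2} \left(- \frac{1}{33}\right) \left(-118\right) + 32923 = \frac{59}{33} + 32923 = \frac{1086518}{33}$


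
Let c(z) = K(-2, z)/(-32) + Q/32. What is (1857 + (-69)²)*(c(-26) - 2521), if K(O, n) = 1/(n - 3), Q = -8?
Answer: -7742130171/464 ≈ -1.6686e+7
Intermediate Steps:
K(O, n) = 1/(-3 + n)
c(z) = -¼ - 1/(32*(-3 + z)) (c(z) = 1/((-3 + z)*(-32)) - 8/32 = -1/32/(-3 + z) - 8*1/32 = -1/(32*(-3 + z)) - ¼ = -¼ - 1/(32*(-3 + z)))
(1857 + (-69)²)*(c(-26) - 2521) = (1857 + (-69)²)*((23 - 8*(-26))/(32*(-3 - 26)) - 2521) = (1857 + 4761)*((1/32)*(23 + 208)/(-29) - 2521) = 6618*((1/32)*(-1/29)*231 - 2521) = 6618*(-231/928 - 2521) = 6618*(-2339719/928) = -7742130171/464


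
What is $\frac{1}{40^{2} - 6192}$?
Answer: $- \frac{1}{4592} \approx -0.00021777$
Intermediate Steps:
$\frac{1}{40^{2} - 6192} = \frac{1}{1600 - 6192} = \frac{1}{-4592} = - \frac{1}{4592}$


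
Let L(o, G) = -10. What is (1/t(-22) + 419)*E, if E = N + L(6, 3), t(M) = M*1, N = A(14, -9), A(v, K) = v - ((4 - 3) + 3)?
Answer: 0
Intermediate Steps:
A(v, K) = -4 + v (A(v, K) = v - (1 + 3) = v - 1*4 = v - 4 = -4 + v)
N = 10 (N = -4 + 14 = 10)
t(M) = M
E = 0 (E = 10 - 10 = 0)
(1/t(-22) + 419)*E = (1/(-22) + 419)*0 = (-1/22 + 419)*0 = (9217/22)*0 = 0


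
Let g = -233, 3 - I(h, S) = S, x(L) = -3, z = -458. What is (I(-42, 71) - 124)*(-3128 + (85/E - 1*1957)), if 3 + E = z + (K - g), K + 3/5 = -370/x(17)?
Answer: 1541854080/1579 ≈ 9.7648e+5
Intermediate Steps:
I(h, S) = 3 - S
K = 1841/15 (K = -⅗ - 370/(-3) = -⅗ - 370*(-⅓) = -⅗ + 370/3 = 1841/15 ≈ 122.73)
E = -1579/15 (E = -3 + (-458 + (1841/15 - 1*(-233))) = -3 + (-458 + (1841/15 + 233)) = -3 + (-458 + 5336/15) = -3 - 1534/15 = -1579/15 ≈ -105.27)
(I(-42, 71) - 124)*(-3128 + (85/E - 1*1957)) = ((3 - 1*71) - 124)*(-3128 + (85/(-1579/15) - 1*1957)) = ((3 - 71) - 124)*(-3128 + (85*(-15/1579) - 1957)) = (-68 - 124)*(-3128 + (-1275/1579 - 1957)) = -192*(-3128 - 3091378/1579) = -192*(-8030490/1579) = 1541854080/1579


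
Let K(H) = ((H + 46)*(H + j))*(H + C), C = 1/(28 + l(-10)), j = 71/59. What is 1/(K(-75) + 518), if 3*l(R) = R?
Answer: -2183/349067957 ≈ -6.2538e-6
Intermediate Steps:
l(R) = R/3
j = 71/59 (j = 71*(1/59) = 71/59 ≈ 1.2034)
C = 3/74 (C = 1/(28 + (⅓)*(-10)) = 1/(28 - 10/3) = 1/(74/3) = 3/74 ≈ 0.040541)
K(H) = (46 + H)*(3/74 + H)*(71/59 + H) (K(H) = ((H + 46)*(H + 71/59))*(H + 3/74) = ((46 + H)*(71/59 + H))*(3/74 + H) = (46 + H)*(3/74 + H)*(71/59 + H))
1/(K(-75) + 518) = 1/((4899/2183 + (-75)³ + (206267/4366)*(-75)² + (250039/4366)*(-75)) + 518) = 1/((4899/2183 - 421875 + (206267/4366)*5625 - 18752925/4366) + 518) = 1/((4899/2183 - 421875 + 1160251875/4366 - 18752925/4366) + 518) = 1/(-350198751/2183 + 518) = 1/(-349067957/2183) = -2183/349067957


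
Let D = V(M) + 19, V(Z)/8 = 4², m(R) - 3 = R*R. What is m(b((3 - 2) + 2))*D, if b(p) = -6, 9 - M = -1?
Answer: 5733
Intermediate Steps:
M = 10 (M = 9 - 1*(-1) = 9 + 1 = 10)
m(R) = 3 + R² (m(R) = 3 + R*R = 3 + R²)
V(Z) = 128 (V(Z) = 8*4² = 8*16 = 128)
D = 147 (D = 128 + 19 = 147)
m(b((3 - 2) + 2))*D = (3 + (-6)²)*147 = (3 + 36)*147 = 39*147 = 5733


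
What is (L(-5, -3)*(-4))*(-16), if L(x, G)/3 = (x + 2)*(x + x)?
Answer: 5760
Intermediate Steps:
L(x, G) = 6*x*(2 + x) (L(x, G) = 3*((x + 2)*(x + x)) = 3*((2 + x)*(2*x)) = 3*(2*x*(2 + x)) = 6*x*(2 + x))
(L(-5, -3)*(-4))*(-16) = ((6*(-5)*(2 - 5))*(-4))*(-16) = ((6*(-5)*(-3))*(-4))*(-16) = (90*(-4))*(-16) = -360*(-16) = 5760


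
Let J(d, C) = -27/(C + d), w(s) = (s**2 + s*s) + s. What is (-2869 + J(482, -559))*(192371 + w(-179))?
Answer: -56607338764/77 ≈ -7.3516e+8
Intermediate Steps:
w(s) = s + 2*s**2 (w(s) = (s**2 + s**2) + s = 2*s**2 + s = s + 2*s**2)
(-2869 + J(482, -559))*(192371 + w(-179)) = (-2869 - 27/(-559 + 482))*(192371 - 179*(1 + 2*(-179))) = (-2869 - 27/(-77))*(192371 - 179*(1 - 358)) = (-2869 - 27*(-1/77))*(192371 - 179*(-357)) = (-2869 + 27/77)*(192371 + 63903) = -220886/77*256274 = -56607338764/77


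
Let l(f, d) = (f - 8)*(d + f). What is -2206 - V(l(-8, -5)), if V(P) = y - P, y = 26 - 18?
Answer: -2006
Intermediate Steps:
y = 8
l(f, d) = (-8 + f)*(d + f)
V(P) = 8 - P
-2206 - V(l(-8, -5)) = -2206 - (8 - ((-8)² - 8*(-5) - 8*(-8) - 5*(-8))) = -2206 - (8 - (64 + 40 + 64 + 40)) = -2206 - (8 - 1*208) = -2206 - (8 - 208) = -2206 - 1*(-200) = -2206 + 200 = -2006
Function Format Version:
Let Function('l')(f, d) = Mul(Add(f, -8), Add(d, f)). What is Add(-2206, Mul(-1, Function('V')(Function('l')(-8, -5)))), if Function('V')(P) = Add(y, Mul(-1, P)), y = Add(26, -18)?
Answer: -2006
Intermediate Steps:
y = 8
Function('l')(f, d) = Mul(Add(-8, f), Add(d, f))
Function('V')(P) = Add(8, Mul(-1, P))
Add(-2206, Mul(-1, Function('V')(Function('l')(-8, -5)))) = Add(-2206, Mul(-1, Add(8, Mul(-1, Add(Pow(-8, 2), Mul(-8, -5), Mul(-8, -8), Mul(-5, -8)))))) = Add(-2206, Mul(-1, Add(8, Mul(-1, Add(64, 40, 64, 40))))) = Add(-2206, Mul(-1, Add(8, Mul(-1, 208)))) = Add(-2206, Mul(-1, Add(8, -208))) = Add(-2206, Mul(-1, -200)) = Add(-2206, 200) = -2006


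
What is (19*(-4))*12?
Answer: -912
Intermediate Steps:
(19*(-4))*12 = -76*12 = -912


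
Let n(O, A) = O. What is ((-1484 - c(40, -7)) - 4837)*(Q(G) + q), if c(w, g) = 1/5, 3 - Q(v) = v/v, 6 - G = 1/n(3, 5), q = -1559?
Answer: 49210542/5 ≈ 9.8421e+6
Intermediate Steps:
G = 17/3 (G = 6 - 1/3 = 6 - 1*⅓ = 6 - ⅓ = 17/3 ≈ 5.6667)
Q(v) = 2 (Q(v) = 3 - v/v = 3 - 1*1 = 3 - 1 = 2)
c(w, g) = ⅕
((-1484 - c(40, -7)) - 4837)*(Q(G) + q) = ((-1484 - 1*⅕) - 4837)*(2 - 1559) = ((-1484 - ⅕) - 4837)*(-1557) = (-7421/5 - 4837)*(-1557) = -31606/5*(-1557) = 49210542/5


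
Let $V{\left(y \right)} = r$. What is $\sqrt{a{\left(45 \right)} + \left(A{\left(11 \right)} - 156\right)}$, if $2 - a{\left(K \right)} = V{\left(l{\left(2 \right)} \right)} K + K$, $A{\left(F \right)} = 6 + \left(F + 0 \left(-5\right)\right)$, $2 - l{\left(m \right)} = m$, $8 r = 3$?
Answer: $\frac{i \sqrt{3182}}{4} \approx 14.102 i$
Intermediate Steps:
$r = \frac{3}{8}$ ($r = \frac{1}{8} \cdot 3 = \frac{3}{8} \approx 0.375$)
$l{\left(m \right)} = 2 - m$
$V{\left(y \right)} = \frac{3}{8}$
$A{\left(F \right)} = 6 + F$ ($A{\left(F \right)} = 6 + \left(F + 0\right) = 6 + F$)
$a{\left(K \right)} = 2 - \frac{11 K}{8}$ ($a{\left(K \right)} = 2 - \left(\frac{3 K}{8} + K\right) = 2 - \frac{11 K}{8}$)
$\sqrt{a{\left(45 \right)} + \left(A{\left(11 \right)} - 156\right)} = \sqrt{\left(2 - \frac{495}{8}\right) + \left(\left(6 + 11\right) - 156\right)} = \sqrt{\left(2 - \frac{495}{8}\right) + \left(17 - 156\right)} = \sqrt{- \frac{479}{8} - 139} = \sqrt{- \frac{1591}{8}} = \frac{i \sqrt{3182}}{4}$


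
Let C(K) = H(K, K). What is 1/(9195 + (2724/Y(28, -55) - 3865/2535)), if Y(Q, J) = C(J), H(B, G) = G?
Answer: 27885/254978992 ≈ 0.00010936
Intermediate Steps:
C(K) = K
Y(Q, J) = J
1/(9195 + (2724/Y(28, -55) - 3865/2535)) = 1/(9195 + (2724/(-55) - 3865/2535)) = 1/(9195 + (2724*(-1/55) - 3865*1/2535)) = 1/(9195 + (-2724/55 - 773/507)) = 1/(9195 - 1423583/27885) = 1/(254978992/27885) = 27885/254978992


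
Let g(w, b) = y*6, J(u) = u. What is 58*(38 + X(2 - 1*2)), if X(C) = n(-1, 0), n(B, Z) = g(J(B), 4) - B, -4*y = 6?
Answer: 1740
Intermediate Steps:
y = -3/2 (y = -1/4*6 = -3/2 ≈ -1.5000)
g(w, b) = -9 (g(w, b) = -3/2*6 = -9)
n(B, Z) = -9 - B
X(C) = -8 (X(C) = -9 - 1*(-1) = -9 + 1 = -8)
58*(38 + X(2 - 1*2)) = 58*(38 - 8) = 58*30 = 1740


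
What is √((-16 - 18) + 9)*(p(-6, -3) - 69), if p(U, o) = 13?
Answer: -280*I ≈ -280.0*I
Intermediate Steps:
√((-16 - 18) + 9)*(p(-6, -3) - 69) = √((-16 - 18) + 9)*(13 - 69) = √(-34 + 9)*(-56) = √(-25)*(-56) = (5*I)*(-56) = -280*I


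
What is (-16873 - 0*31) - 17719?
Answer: -34592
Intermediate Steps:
(-16873 - 0*31) - 17719 = (-16873 - 1*0) - 17719 = (-16873 + 0) - 17719 = -16873 - 17719 = -34592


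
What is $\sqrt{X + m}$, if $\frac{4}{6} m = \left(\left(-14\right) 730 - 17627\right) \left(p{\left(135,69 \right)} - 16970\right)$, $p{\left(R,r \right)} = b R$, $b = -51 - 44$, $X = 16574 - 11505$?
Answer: $\frac{\sqrt{4978228466}}{2} \approx 35278.0$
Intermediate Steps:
$X = 5069$
$b = -95$ ($b = -51 - 44 = -95$)
$p{\left(R,r \right)} = - 95 R$
$m = \frac{2489104095}{2}$ ($m = \frac{3 \left(\left(-14\right) 730 - 17627\right) \left(\left(-95\right) 135 - 16970\right)}{2} = \frac{3 \left(-10220 - 17627\right) \left(-12825 - 16970\right)}{2} = \frac{3 \left(\left(-27847\right) \left(-29795\right)\right)}{2} = \frac{3}{2} \cdot 829701365 = \frac{2489104095}{2} \approx 1.2446 \cdot 10^{9}$)
$\sqrt{X + m} = \sqrt{5069 + \frac{2489104095}{2}} = \sqrt{\frac{2489114233}{2}} = \frac{\sqrt{4978228466}}{2}$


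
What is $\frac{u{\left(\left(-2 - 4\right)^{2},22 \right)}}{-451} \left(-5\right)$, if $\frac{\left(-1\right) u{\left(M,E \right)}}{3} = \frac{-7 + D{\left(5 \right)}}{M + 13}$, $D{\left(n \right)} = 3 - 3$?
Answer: $\frac{15}{3157} \approx 0.0047513$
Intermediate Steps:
$D{\left(n \right)} = 0$ ($D{\left(n \right)} = 3 - 3 = 0$)
$u{\left(M,E \right)} = \frac{21}{13 + M}$ ($u{\left(M,E \right)} = - 3 \frac{-7 + 0}{M + 13} = - 3 \left(- \frac{7}{13 + M}\right) = \frac{21}{13 + M}$)
$\frac{u{\left(\left(-2 - 4\right)^{2},22 \right)}}{-451} \left(-5\right) = \frac{21 \frac{1}{13 + \left(-2 - 4\right)^{2}}}{-451} \left(-5\right) = \frac{21}{13 + \left(-6\right)^{2}} \left(- \frac{1}{451}\right) \left(-5\right) = \frac{21}{13 + 36} \left(- \frac{1}{451}\right) \left(-5\right) = \frac{21}{49} \left(- \frac{1}{451}\right) \left(-5\right) = 21 \cdot \frac{1}{49} \left(- \frac{1}{451}\right) \left(-5\right) = \frac{3}{7} \left(- \frac{1}{451}\right) \left(-5\right) = \left(- \frac{3}{3157}\right) \left(-5\right) = \frac{15}{3157}$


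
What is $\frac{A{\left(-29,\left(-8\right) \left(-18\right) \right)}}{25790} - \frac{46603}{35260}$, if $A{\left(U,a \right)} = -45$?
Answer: $- \frac{120347807}{90935540} \approx -1.3234$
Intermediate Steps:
$\frac{A{\left(-29,\left(-8\right) \left(-18\right) \right)}}{25790} - \frac{46603}{35260} = - \frac{45}{25790} - \frac{46603}{35260} = \left(-45\right) \frac{1}{25790} - \frac{46603}{35260} = - \frac{9}{5158} - \frac{46603}{35260} = - \frac{120347807}{90935540}$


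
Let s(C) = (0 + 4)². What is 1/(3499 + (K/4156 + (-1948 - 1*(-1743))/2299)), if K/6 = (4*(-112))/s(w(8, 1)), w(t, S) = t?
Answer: 2388661/8357615286 ≈ 0.00028581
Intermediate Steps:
s(C) = 16 (s(C) = 4² = 16)
K = -168 (K = 6*((4*(-112))/16) = 6*(-448*1/16) = 6*(-28) = -168)
1/(3499 + (K/4156 + (-1948 - 1*(-1743))/2299)) = 1/(3499 + (-168/4156 + (-1948 - 1*(-1743))/2299)) = 1/(3499 + (-168*1/4156 + (-1948 + 1743)*(1/2299))) = 1/(3499 + (-42/1039 - 205*1/2299)) = 1/(3499 + (-42/1039 - 205/2299)) = 1/(3499 - 309553/2388661) = 1/(8357615286/2388661) = 2388661/8357615286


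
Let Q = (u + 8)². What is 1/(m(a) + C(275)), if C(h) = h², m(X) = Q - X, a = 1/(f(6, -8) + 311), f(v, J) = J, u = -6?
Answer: 303/22915586 ≈ 1.3222e-5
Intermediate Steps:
a = 1/303 (a = 1/(-8 + 311) = 1/303 ≈ 0.0033003)
Q = 4 (Q = (-6 + 8)² = 2² = 4)
m(X) = 4 - X
1/(m(a) + C(275)) = 1/((4 - 1*1/303) + 275²) = 1/((4 - 1/303) + 75625) = 1/(1211/303 + 75625) = 1/(22915586/303) = 303/22915586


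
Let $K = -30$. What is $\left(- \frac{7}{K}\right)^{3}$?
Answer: $\frac{343}{27000} \approx 0.012704$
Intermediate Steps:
$\left(- \frac{7}{K}\right)^{3} = \left(- \frac{7}{-30}\right)^{3} = \left(\left(-7\right) \left(- \frac{1}{30}\right)\right)^{3} = \left(\frac{7}{30}\right)^{3} = \frac{343}{27000}$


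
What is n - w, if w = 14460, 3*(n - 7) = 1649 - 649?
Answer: -42359/3 ≈ -14120.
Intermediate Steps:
n = 1021/3 (n = 7 + (1649 - 649)/3 = 7 + (1/3)*1000 = 7 + 1000/3 = 1021/3 ≈ 340.33)
n - w = 1021/3 - 1*14460 = 1021/3 - 14460 = -42359/3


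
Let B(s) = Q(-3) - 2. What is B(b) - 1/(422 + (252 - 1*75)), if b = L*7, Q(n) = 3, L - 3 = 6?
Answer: 598/599 ≈ 0.99833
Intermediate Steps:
L = 9 (L = 3 + 6 = 9)
b = 63 (b = 9*7 = 63)
B(s) = 1 (B(s) = 3 - 2 = 1)
B(b) - 1/(422 + (252 - 1*75)) = 1 - 1/(422 + (252 - 1*75)) = 1 - 1/(422 + (252 - 75)) = 1 - 1/(422 + 177) = 1 - 1/599 = 598/599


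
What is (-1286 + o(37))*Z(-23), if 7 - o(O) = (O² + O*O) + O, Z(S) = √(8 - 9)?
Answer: -4054*I ≈ -4054.0*I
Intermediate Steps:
Z(S) = I (Z(S) = √(-1) = I)
o(O) = 7 - O - 2*O² (o(O) = 7 - ((O² + O*O) + O) = 7 - ((O² + O²) + O) = 7 - (2*O² + O) = 7 - (O + 2*O²) = 7 + (-O - 2*O²) = 7 - O - 2*O²)
(-1286 + o(37))*Z(-23) = (-1286 + (7 - 1*37 - 2*37²))*I = (-1286 + (7 - 37 - 2*1369))*I = (-1286 + (7 - 37 - 2738))*I = (-1286 - 2768)*I = -4054*I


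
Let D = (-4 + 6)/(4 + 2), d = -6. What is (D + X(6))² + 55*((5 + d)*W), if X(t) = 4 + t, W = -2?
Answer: 1951/9 ≈ 216.78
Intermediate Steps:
D = ⅓ (D = 2/6 = 2*(⅙) = ⅓ ≈ 0.33333)
(D + X(6))² + 55*((5 + d)*W) = (⅓ + (4 + 6))² + 55*((5 - 6)*(-2)) = (⅓ + 10)² + 55*(-1*(-2)) = (31/3)² + 55*2 = 961/9 + 110 = 1951/9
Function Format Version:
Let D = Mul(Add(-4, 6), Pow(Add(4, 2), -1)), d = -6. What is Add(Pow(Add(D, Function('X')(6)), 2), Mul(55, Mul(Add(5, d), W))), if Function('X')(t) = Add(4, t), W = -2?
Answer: Rational(1951, 9) ≈ 216.78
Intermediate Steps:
D = Rational(1, 3) (D = Mul(2, Pow(6, -1)) = Mul(2, Rational(1, 6)) = Rational(1, 3) ≈ 0.33333)
Add(Pow(Add(D, Function('X')(6)), 2), Mul(55, Mul(Add(5, d), W))) = Add(Pow(Add(Rational(1, 3), Add(4, 6)), 2), Mul(55, Mul(Add(5, -6), -2))) = Add(Pow(Add(Rational(1, 3), 10), 2), Mul(55, Mul(-1, -2))) = Add(Pow(Rational(31, 3), 2), Mul(55, 2)) = Add(Rational(961, 9), 110) = Rational(1951, 9)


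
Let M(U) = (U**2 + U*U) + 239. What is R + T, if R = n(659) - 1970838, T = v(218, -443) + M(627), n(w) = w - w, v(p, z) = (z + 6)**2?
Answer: -993372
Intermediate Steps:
v(p, z) = (6 + z)**2
M(U) = 239 + 2*U**2 (M(U) = (U**2 + U**2) + 239 = 2*U**2 + 239 = 239 + 2*U**2)
n(w) = 0
T = 977466 (T = (6 - 443)**2 + (239 + 2*627**2) = (-437)**2 + (239 + 2*393129) = 190969 + (239 + 786258) = 190969 + 786497 = 977466)
R = -1970838 (R = 0 - 1970838 = -1970838)
R + T = -1970838 + 977466 = -993372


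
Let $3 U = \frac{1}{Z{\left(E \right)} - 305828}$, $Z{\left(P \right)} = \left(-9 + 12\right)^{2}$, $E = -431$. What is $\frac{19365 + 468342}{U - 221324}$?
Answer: $- \frac{447450201099}{203055253069} \approx -2.2036$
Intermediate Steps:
$Z{\left(P \right)} = 9$ ($Z{\left(P \right)} = 3^{2} = 9$)
$U = - \frac{1}{917457}$ ($U = \frac{1}{3 \left(9 - 305828\right)} = \frac{1}{3 \left(-305819\right)} = \frac{1}{3} \left(- \frac{1}{305819}\right) = - \frac{1}{917457} \approx -1.09 \cdot 10^{-6}$)
$\frac{19365 + 468342}{U - 221324} = \frac{19365 + 468342}{- \frac{1}{917457} - 221324} = \frac{487707}{- \frac{203055253069}{917457}} = 487707 \left(- \frac{917457}{203055253069}\right) = - \frac{447450201099}{203055253069}$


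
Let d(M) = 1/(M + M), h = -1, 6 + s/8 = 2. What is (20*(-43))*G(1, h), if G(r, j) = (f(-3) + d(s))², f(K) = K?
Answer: -8008535/1024 ≈ -7820.8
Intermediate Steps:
s = -32 (s = -48 + 8*2 = -48 + 16 = -32)
d(M) = 1/(2*M)
G(r, j) = 37249/4096 (G(r, j) = (-3 + (½)/(-32))² = (-3 + (½)*(-1/32))² = (-3 - 1/64)² = (-193/64)² = 37249/4096)
(20*(-43))*G(1, h) = (20*(-43))*(37249/4096) = -860*37249/4096 = -8008535/1024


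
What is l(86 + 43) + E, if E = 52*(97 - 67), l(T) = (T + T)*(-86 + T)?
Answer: 12654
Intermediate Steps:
l(T) = 2*T*(-86 + T) (l(T) = (2*T)*(-86 + T) = 2*T*(-86 + T))
E = 1560 (E = 52*30 = 1560)
l(86 + 43) + E = 2*(86 + 43)*(-86 + (86 + 43)) + 1560 = 2*129*(-86 + 129) + 1560 = 2*129*43 + 1560 = 11094 + 1560 = 12654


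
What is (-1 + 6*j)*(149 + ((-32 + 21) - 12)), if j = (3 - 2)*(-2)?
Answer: -1638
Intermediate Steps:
j = -2 (j = 1*(-2) = -2)
(-1 + 6*j)*(149 + ((-32 + 21) - 12)) = (-1 + 6*(-2))*(149 + ((-32 + 21) - 12)) = (-1 - 12)*(149 + (-11 - 12)) = -13*(149 - 23) = -13*126 = -1638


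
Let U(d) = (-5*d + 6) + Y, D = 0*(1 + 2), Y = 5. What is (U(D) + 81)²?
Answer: 8464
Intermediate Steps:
D = 0 (D = 0*3 = 0)
U(d) = 11 - 5*d (U(d) = (-5*d + 6) + 5 = (6 - 5*d) + 5 = 11 - 5*d)
(U(D) + 81)² = ((11 - 5*0) + 81)² = ((11 + 0) + 81)² = (11 + 81)² = 92² = 8464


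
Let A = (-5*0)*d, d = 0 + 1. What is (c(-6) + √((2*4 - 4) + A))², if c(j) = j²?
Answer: 1444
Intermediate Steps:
d = 1
A = 0 (A = -5*0*1 = 0*1 = 0)
(c(-6) + √((2*4 - 4) + A))² = ((-6)² + √((2*4 - 4) + 0))² = (36 + √((8 - 4) + 0))² = (36 + √(4 + 0))² = (36 + √4)² = (36 + 2)² = 38² = 1444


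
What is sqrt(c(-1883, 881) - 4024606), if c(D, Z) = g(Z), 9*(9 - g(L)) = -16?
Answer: I*sqrt(36221357)/3 ≈ 2006.1*I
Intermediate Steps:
g(L) = 97/9 (g(L) = 9 - 1/9*(-16) = 9 + 16/9 = 97/9)
c(D, Z) = 97/9
sqrt(c(-1883, 881) - 4024606) = sqrt(97/9 - 4024606) = sqrt(-36221357/9) = I*sqrt(36221357)/3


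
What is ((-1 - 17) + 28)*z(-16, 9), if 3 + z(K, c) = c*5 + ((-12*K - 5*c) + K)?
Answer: 1730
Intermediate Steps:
z(K, c) = -3 - 11*K (z(K, c) = -3 + (c*5 + ((-12*K - 5*c) + K)) = -3 + (5*c + (-11*K - 5*c)) = -3 - 11*K)
((-1 - 17) + 28)*z(-16, 9) = ((-1 - 17) + 28)*(-3 - 11*(-16)) = (-18 + 28)*(-3 + 176) = 10*173 = 1730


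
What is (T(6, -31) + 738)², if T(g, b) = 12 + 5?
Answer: 570025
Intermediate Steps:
T(g, b) = 17
(T(6, -31) + 738)² = (17 + 738)² = 755² = 570025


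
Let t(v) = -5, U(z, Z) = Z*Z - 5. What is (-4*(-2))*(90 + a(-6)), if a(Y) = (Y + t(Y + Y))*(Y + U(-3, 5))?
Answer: -512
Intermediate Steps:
U(z, Z) = -5 + Z**2 (U(z, Z) = Z**2 - 5 = -5 + Z**2)
a(Y) = (-5 + Y)*(20 + Y) (a(Y) = (Y - 5)*(Y + (-5 + 5**2)) = (-5 + Y)*(Y + (-5 + 25)) = (-5 + Y)*(Y + 20) = (-5 + Y)*(20 + Y))
(-4*(-2))*(90 + a(-6)) = (-4*(-2))*(90 + (-100 + (-6)**2 + 15*(-6))) = 8*(90 + (-100 + 36 - 90)) = 8*(90 - 154) = 8*(-64) = -512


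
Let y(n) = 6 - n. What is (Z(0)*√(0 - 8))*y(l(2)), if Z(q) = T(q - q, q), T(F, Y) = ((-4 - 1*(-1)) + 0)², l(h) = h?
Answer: 72*I*√2 ≈ 101.82*I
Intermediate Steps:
T(F, Y) = 9 (T(F, Y) = ((-4 + 1) + 0)² = (-3 + 0)² = (-3)² = 9)
Z(q) = 9
(Z(0)*√(0 - 8))*y(l(2)) = (9*√(0 - 8))*(6 - 1*2) = (9*√(-8))*(6 - 2) = (9*(2*I*√2))*4 = (18*I*√2)*4 = 72*I*√2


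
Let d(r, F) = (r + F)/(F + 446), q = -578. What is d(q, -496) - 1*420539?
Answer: -10512938/25 ≈ -4.2052e+5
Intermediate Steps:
d(r, F) = (F + r)/(446 + F)
d(q, -496) - 1*420539 = (-496 - 578)/(446 - 496) - 1*420539 = -1074/(-50) - 420539 = -1/50*(-1074) - 420539 = 537/25 - 420539 = -10512938/25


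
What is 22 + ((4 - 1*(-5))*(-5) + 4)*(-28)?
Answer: 1170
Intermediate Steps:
22 + ((4 - 1*(-5))*(-5) + 4)*(-28) = 22 + ((4 + 5)*(-5) + 4)*(-28) = 22 + (9*(-5) + 4)*(-28) = 22 + (-45 + 4)*(-28) = 22 - 41*(-28) = 22 + 1148 = 1170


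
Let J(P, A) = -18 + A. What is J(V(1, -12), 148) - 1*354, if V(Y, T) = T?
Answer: -224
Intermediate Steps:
J(V(1, -12), 148) - 1*354 = (-18 + 148) - 1*354 = 130 - 354 = -224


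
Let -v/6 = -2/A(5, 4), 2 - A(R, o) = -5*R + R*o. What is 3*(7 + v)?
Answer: 183/7 ≈ 26.143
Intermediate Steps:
A(R, o) = 2 + 5*R - R*o (A(R, o) = 2 - (-5*R + R*o) = 2 + (5*R - R*o) = 2 + 5*R - R*o)
v = 12/7 (v = -(-12)/(2 + 5*5 - 1*5*4) = -(-12)/(2 + 25 - 20) = -(-12)/7 = -6*(-2/7) = 12/7 ≈ 1.7143)
3*(7 + v) = 3*(7 + 12/7) = 3*(61/7) = 183/7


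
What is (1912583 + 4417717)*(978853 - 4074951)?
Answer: -19599229169400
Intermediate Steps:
(1912583 + 4417717)*(978853 - 4074951) = 6330300*(-3096098) = -19599229169400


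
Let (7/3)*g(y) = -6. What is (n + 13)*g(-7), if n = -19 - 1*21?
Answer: 486/7 ≈ 69.429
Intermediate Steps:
n = -40 (n = -19 - 21 = -40)
g(y) = -18/7 (g(y) = (3/7)*(-6) = -18/7)
(n + 13)*g(-7) = (-40 + 13)*(-18/7) = -27*(-18/7) = 486/7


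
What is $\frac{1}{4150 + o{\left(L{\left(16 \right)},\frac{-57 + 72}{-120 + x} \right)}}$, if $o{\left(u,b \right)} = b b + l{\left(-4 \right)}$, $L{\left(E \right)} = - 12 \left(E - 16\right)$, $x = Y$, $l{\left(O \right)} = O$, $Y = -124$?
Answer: $\frac{59536}{246836481} \approx 0.0002412$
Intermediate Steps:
$x = -124$
$L{\left(E \right)} = 192 - 12 E$ ($L{\left(E \right)} = - 12 \left(-16 + E\right) = 192 - 12 E$)
$o{\left(u,b \right)} = -4 + b^{2}$ ($o{\left(u,b \right)} = b b - 4 = b^{2} - 4 = -4 + b^{2}$)
$\frac{1}{4150 + o{\left(L{\left(16 \right)},\frac{-57 + 72}{-120 + x} \right)}} = \frac{1}{4150 - \left(4 - \left(\frac{-57 + 72}{-120 - 124}\right)^{2}\right)} = \frac{1}{4150 - \left(4 - \left(\frac{15}{-244}\right)^{2}\right)} = \frac{1}{4150 - \left(4 - \left(15 \left(- \frac{1}{244}\right)\right)^{2}\right)} = \frac{1}{4150 - \left(4 - \left(- \frac{15}{244}\right)^{2}\right)} = \frac{1}{4150 + \left(-4 + \frac{225}{59536}\right)} = \frac{1}{4150 - \frac{237919}{59536}} = \frac{1}{\frac{246836481}{59536}} = \frac{59536}{246836481}$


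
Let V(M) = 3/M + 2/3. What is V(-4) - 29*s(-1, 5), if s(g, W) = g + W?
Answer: -1393/12 ≈ -116.08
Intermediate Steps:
s(g, W) = W + g
V(M) = 2/3 + 3/M (V(M) = 3/M + 2*(1/3) = 3/M + 2/3 = 2/3 + 3/M)
V(-4) - 29*s(-1, 5) = (2/3 + 3/(-4)) - 29*(5 - 1) = (2/3 + 3*(-1/4)) - 29*4 = (2/3 - 3/4) - 116 = -1/12 - 116 = -1393/12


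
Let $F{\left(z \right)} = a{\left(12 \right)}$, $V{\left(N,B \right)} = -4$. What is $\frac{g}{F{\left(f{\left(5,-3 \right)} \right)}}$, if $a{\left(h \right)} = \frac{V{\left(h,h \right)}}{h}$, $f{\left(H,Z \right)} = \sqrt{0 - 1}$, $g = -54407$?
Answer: $163221$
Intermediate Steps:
$f{\left(H,Z \right)} = i$ ($f{\left(H,Z \right)} = \sqrt{-1} = i$)
$a{\left(h \right)} = - \frac{4}{h}$
$F{\left(z \right)} = - \frac{1}{3}$ ($F{\left(z \right)} = - \frac{4}{12} = \left(-4\right) \frac{1}{12} = - \frac{1}{3}$)
$\frac{g}{F{\left(f{\left(5,-3 \right)} \right)}} = - \frac{54407}{- \frac{1}{3}} = \left(-54407\right) \left(-3\right) = 163221$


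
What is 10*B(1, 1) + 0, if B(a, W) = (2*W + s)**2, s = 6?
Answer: 640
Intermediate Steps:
B(a, W) = (6 + 2*W)**2 (B(a, W) = (2*W + 6)**2 = (6 + 2*W)**2)
10*B(1, 1) + 0 = 10*(4*(3 + 1)**2) + 0 = 10*(4*4**2) + 0 = 10*(4*16) + 0 = 10*64 + 0 = 640 + 0 = 640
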